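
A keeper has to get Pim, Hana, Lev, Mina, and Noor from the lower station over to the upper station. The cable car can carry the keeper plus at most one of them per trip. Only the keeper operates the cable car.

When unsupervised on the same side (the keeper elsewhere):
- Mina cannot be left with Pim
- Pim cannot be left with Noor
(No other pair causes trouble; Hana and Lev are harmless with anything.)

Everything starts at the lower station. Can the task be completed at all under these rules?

1. Keeper goes to the upper station with Pim.  [the lower station: Hana, Lev, Mina, Noor | the upper station: Pim]
2. Keeper goes back to the lower station alone.  [the lower station: Hana, Lev, Mina, Noor | the upper station: Pim]
3. Keeper goes to the upper station with Hana.  [the lower station: Lev, Mina, Noor | the upper station: Hana, Pim]
4. Keeper goes back to the lower station alone.  [the lower station: Lev, Mina, Noor | the upper station: Hana, Pim]
5. Keeper goes to the upper station with Lev.  [the lower station: Mina, Noor | the upper station: Hana, Lev, Pim]
6. Keeper goes back to the lower station alone.  [the lower station: Mina, Noor | the upper station: Hana, Lev, Pim]
7. Keeper goes to the upper station with Mina.  [the lower station: Noor | the upper station: Hana, Lev, Mina, Pim]
8. Keeper goes back to the lower station with Pim.  [the lower station: Noor, Pim | the upper station: Hana, Lev, Mina]
9. Keeper goes to the upper station with Noor.  [the lower station: Pim | the upper station: Hana, Lev, Mina, Noor]
10. Keeper goes back to the lower station alone.  [the lower station: Pim | the upper station: Hana, Lev, Mina, Noor]
11. Keeper goes to the upper station with Pim.  [the lower station: — | the upper station: Hana, Lev, Mina, Noor, Pim]

Yes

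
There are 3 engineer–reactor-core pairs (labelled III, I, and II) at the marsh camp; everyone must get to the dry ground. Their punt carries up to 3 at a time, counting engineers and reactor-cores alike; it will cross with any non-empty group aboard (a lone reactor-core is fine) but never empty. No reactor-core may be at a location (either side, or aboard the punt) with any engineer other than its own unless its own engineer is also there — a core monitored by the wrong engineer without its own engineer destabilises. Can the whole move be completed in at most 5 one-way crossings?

Yes — this plan uses 5 crossings (≤ 5):
1. engineer III and reactor-core III cross → the dry ground.
2. engineer III crosses ← the marsh camp.
3. engineer I, engineer II, and engineer III cross → the dry ground.
4. reactor-core III crosses ← the marsh camp.
5. reactor-core I, reactor-core II, and reactor-core III cross → the dry ground.

Yes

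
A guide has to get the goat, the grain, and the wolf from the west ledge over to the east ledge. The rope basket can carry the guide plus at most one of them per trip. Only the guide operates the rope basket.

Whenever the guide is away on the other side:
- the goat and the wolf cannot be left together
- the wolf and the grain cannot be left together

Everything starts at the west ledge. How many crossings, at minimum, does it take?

7

Counting alone: the guide can take at most 1 across per trip to the east ledge, so moving all 3 needs at least 3 loaded trips out, with a return between consecutive ones — at least 5 crossings.
The safety rule pushes this higher. Following every safe sequence of crossings, the most of the 3 that can be at the east ledge as the rope basket arrives there on crossing 5 is 2 — never all 3.
So no plan with fewer than 7 crossings exists, and this one achieves 7:
1. Guide goes to the east ledge with the wolf.  [the west ledge: the goat, the grain | the east ledge: the wolf]
2. Guide goes back to the west ledge alone.  [the west ledge: the goat, the grain | the east ledge: the wolf]
3. Guide goes to the east ledge with the goat.  [the west ledge: the grain | the east ledge: the goat, the wolf]
4. Guide goes back to the west ledge with the wolf.  [the west ledge: the grain, the wolf | the east ledge: the goat]
5. Guide goes to the east ledge with the grain.  [the west ledge: the wolf | the east ledge: the goat, the grain]
6. Guide goes back to the west ledge alone.  [the west ledge: the wolf | the east ledge: the goat, the grain]
7. Guide goes to the east ledge with the wolf.  [the west ledge: — | the east ledge: the goat, the grain, the wolf]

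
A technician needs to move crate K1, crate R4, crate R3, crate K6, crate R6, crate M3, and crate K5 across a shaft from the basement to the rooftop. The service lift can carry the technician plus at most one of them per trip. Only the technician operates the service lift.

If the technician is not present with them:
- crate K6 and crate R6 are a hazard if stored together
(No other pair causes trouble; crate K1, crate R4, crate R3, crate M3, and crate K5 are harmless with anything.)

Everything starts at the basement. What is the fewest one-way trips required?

13

Counting alone: the technician can take at most 1 across per trip to the rooftop, so moving all 7 needs at least 7 loaded trips out, with a return between consecutive ones — at least 13 crossings.
The plan below uses exactly 13 crossings, so it is optimal:
1. Technician goes to the rooftop with crate K6.  [the basement: crate K1, crate K5, crate M3, crate R3, crate R4, crate R6 | the rooftop: crate K6]
2. Technician goes back to the basement alone.  [the basement: crate K1, crate K5, crate M3, crate R3, crate R4, crate R6 | the rooftop: crate K6]
3. Technician goes to the rooftop with crate K1.  [the basement: crate K5, crate M3, crate R3, crate R4, crate R6 | the rooftop: crate K1, crate K6]
4. Technician goes back to the basement alone.  [the basement: crate K5, crate M3, crate R3, crate R4, crate R6 | the rooftop: crate K1, crate K6]
5. Technician goes to the rooftop with crate R4.  [the basement: crate K5, crate M3, crate R3, crate R6 | the rooftop: crate K1, crate K6, crate R4]
6. Technician goes back to the basement alone.  [the basement: crate K5, crate M3, crate R3, crate R6 | the rooftop: crate K1, crate K6, crate R4]
7. Technician goes to the rooftop with crate R3.  [the basement: crate K5, crate M3, crate R6 | the rooftop: crate K1, crate K6, crate R3, crate R4]
8. Technician goes back to the basement alone.  [the basement: crate K5, crate M3, crate R6 | the rooftop: crate K1, crate K6, crate R3, crate R4]
9. Technician goes to the rooftop with crate M3.  [the basement: crate K5, crate R6 | the rooftop: crate K1, crate K6, crate M3, crate R3, crate R4]
10. Technician goes back to the basement alone.  [the basement: crate K5, crate R6 | the rooftop: crate K1, crate K6, crate M3, crate R3, crate R4]
11. Technician goes to the rooftop with crate K5.  [the basement: crate R6 | the rooftop: crate K1, crate K5, crate K6, crate M3, crate R3, crate R4]
12. Technician goes back to the basement alone.  [the basement: crate R6 | the rooftop: crate K1, crate K5, crate K6, crate M3, crate R3, crate R4]
13. Technician goes to the rooftop with crate R6.  [the basement: — | the rooftop: crate K1, crate K5, crate K6, crate M3, crate R3, crate R4, crate R6]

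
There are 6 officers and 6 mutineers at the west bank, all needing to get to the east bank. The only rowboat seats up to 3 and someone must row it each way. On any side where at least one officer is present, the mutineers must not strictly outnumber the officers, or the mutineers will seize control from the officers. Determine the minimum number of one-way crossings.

impossible

Following every safe sequence of crossings from the start, the most of the 12 that can be at the east bank as the rowboat arrives there on crossings 1, 3, 5 is 3, 5, 6 respectively; the best ever achieved is 6 of 12.
From crossing 7 on, no configuration arises that was not already reachable earlier: only 17 distinct safe configurations (who is on which side, and where the rowboat is) can ever be reached, none of them has everyone across, and every continuation just revisits them. They are: 0 officers + 0 mutineers across (rowboat back at the start); 0 officers + 1 mutineer across (rowboat there); 0 officers + 1 mutineer across (rowboat back at the start); 0 officers + 2 mutineers across (rowboat there); 0 officers + 2 mutineers across (rowboat back at the start); 0 officers + 3 mutineers across (rowboat there); 0 officers + 3 mutineers across (rowboat back at the start); 0 officers + 4 mutineers across (rowboat there); 0 officers + 4 mutineers across (rowboat back at the start); 0 officers + 5 mutineers across (rowboat there); 0 officers + 5 mutineers across (rowboat back at the start); 0 officers + 6 mutineers across (rowboat there); 1 officer + 1 mutineer across (rowboat there); 1 officer + 1 mutineer across (rowboat back at the start); 2 officers + 2 mutineers across (rowboat there); 2 officers + 2 mutineers across (rowboat back at the start); 3 officers + 3 mutineers across (rowboat there). So no valid plan exists.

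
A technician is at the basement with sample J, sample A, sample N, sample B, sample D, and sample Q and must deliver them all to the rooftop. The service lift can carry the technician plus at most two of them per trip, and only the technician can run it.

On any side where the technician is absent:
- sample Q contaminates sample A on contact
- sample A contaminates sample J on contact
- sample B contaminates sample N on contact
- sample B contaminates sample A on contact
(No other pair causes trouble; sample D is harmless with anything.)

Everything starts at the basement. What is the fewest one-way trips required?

Counting alone: the technician can take at most 2 across per trip to the rooftop, so moving all 6 needs at least 3 loaded trips out, with a return between consecutive ones — at least 5 crossings.
The safety rule pushes this higher. Following every safe sequence of crossings, the most of the 6 that can be at the rooftop as the service lift arrives there on crossing 5 is 5 — never all 6.
So no plan with fewer than 7 crossings exists, and this one achieves 7:
1. Technician goes to the rooftop with sample A and sample N.  [the basement: sample B, sample D, sample J, sample Q | the rooftop: sample A, sample N]
2. Technician goes back to the basement alone.  [the basement: sample B, sample D, sample J, sample Q | the rooftop: sample A, sample N]
3. Technician goes to the rooftop with sample D.  [the basement: sample B, sample J, sample Q | the rooftop: sample A, sample D, sample N]
4. Technician goes back to the basement alone.  [the basement: sample B, sample J, sample Q | the rooftop: sample A, sample D, sample N]
5. Technician goes to the rooftop with sample J and sample Q.  [the basement: sample B | the rooftop: sample A, sample D, sample J, sample N, sample Q]
6. Technician goes back to the basement with sample A.  [the basement: sample A, sample B | the rooftop: sample D, sample J, sample N, sample Q]
7. Technician goes to the rooftop with sample A and sample B.  [the basement: — | the rooftop: sample A, sample B, sample D, sample J, sample N, sample Q]

7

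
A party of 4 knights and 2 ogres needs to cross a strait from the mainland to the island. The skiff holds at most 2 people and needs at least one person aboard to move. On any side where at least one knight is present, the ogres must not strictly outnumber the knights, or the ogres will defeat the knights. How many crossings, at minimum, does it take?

Counting alone: each trip to the island takes at most 2 across and each return brings at least 1 back, so after t trips out (and t−1 returns) at most 2t − (t−1) of the 6 are across; that first reaches 6 at t = 5, so at least 9 crossings are needed.
The plan below uses exactly 9 crossings, so it is optimal:
1. 2 ogres → the island.  (the mainland: 4K 0O; the island: 0K 2O)
2. 1 ogre ← the mainland.  (the mainland: 4K 1O; the island: 0K 1O)
3. 2 knights → the island.  (the mainland: 2K 1O; the island: 2K 1O)
4. 1 ogre ← the mainland.  (the mainland: 2K 2O; the island: 2K 0O)
5. 2 ogres → the island.  (the mainland: 2K 0O; the island: 2K 2O)
6. 1 ogre ← the mainland.  (the mainland: 2K 1O; the island: 2K 1O)
7. 1 knight and 1 ogre → the island.  (the mainland: 1K 0O; the island: 3K 2O)
8. 1 ogre ← the mainland.  (the mainland: 1K 1O; the island: 3K 1O)
9. 1 knight and 1 ogre → the island.  (the mainland: 0K 0O; the island: 4K 2O)

9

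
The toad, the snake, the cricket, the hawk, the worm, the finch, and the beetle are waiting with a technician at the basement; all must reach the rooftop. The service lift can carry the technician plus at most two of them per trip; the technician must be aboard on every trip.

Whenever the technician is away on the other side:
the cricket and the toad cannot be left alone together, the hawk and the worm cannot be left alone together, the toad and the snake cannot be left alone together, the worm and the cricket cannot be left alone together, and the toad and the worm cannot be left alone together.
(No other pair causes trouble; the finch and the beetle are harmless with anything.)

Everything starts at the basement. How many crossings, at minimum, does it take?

11

Counting alone: the technician can take at most 2 across per trip to the rooftop, so moving all 7 needs at least 4 loaded trips out, with a return between consecutive ones — at least 7 crossings.
The safety rule pushes this higher. Following every safe sequence of crossings, the most of the 7 that can be at the rooftop as the service lift arrives there on crossings 7, 9 is 5, 6 respectively — never all 7.
So no plan with fewer than 11 crossings exists, and this one achieves 11:
1. Technician goes to the rooftop with the toad and the worm.  [the basement: the beetle, the cricket, the finch, the hawk, the snake | the rooftop: the toad, the worm]
2. Technician goes back to the basement with the toad.  [the basement: the beetle, the cricket, the finch, the hawk, the snake, the toad | the rooftop: the worm]
3. Technician goes to the rooftop with the snake and the toad.  [the basement: the beetle, the cricket, the finch, the hawk | the rooftop: the snake, the toad, the worm]
4. Technician goes back to the basement with the toad.  [the basement: the beetle, the cricket, the finch, the hawk, the toad | the rooftop: the snake, the worm]
5. Technician goes to the rooftop with the finch and the toad.  [the basement: the beetle, the cricket, the hawk | the rooftop: the finch, the snake, the toad, the worm]
6. Technician goes back to the basement with the toad.  [the basement: the beetle, the cricket, the hawk, the toad | the rooftop: the finch, the snake, the worm]
7. Technician goes to the rooftop with the beetle and the toad.  [the basement: the cricket, the hawk | the rooftop: the beetle, the finch, the snake, the toad, the worm]
8. Technician goes back to the basement with the toad.  [the basement: the cricket, the hawk, the toad | the rooftop: the beetle, the finch, the snake, the worm]
9. Technician goes to the rooftop with the cricket and the hawk.  [the basement: the toad | the rooftop: the beetle, the cricket, the finch, the hawk, the snake, the worm]
10. Technician goes back to the basement with the worm.  [the basement: the toad, the worm | the rooftop: the beetle, the cricket, the finch, the hawk, the snake]
11. Technician goes to the rooftop with the toad and the worm.  [the basement: — | the rooftop: the beetle, the cricket, the finch, the hawk, the snake, the toad, the worm]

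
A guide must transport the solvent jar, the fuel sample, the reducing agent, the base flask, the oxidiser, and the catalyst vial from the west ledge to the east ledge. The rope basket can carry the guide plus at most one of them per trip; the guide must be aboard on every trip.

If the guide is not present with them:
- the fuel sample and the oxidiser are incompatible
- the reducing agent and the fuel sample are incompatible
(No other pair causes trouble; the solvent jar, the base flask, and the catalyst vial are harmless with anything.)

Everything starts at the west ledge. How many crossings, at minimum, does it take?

13

Counting alone: the guide can take at most 1 across per trip to the east ledge, so moving all 6 needs at least 6 loaded trips out, with a return between consecutive ones — at least 11 crossings.
The safety rule pushes this higher. Following every safe sequence of crossings, the most of the 6 that can be at the east ledge as the rope basket arrives there on crossing 11 is 5 — never all 6.
So no plan with fewer than 13 crossings exists, and this one achieves 13:
1. Guide goes to the east ledge with the fuel sample.
2. Guide goes back to the west ledge alone.
3. Guide goes to the east ledge with the solvent jar.
4. Guide goes back to the west ledge alone.
5. Guide goes to the east ledge with the reducing agent.
6. Guide goes back to the west ledge with the fuel sample.
7. Guide goes to the east ledge with the oxidiser.
8. Guide goes back to the west ledge alone.
9. Guide goes to the east ledge with the base flask.
10. Guide goes back to the west ledge alone.
11. Guide goes to the east ledge with the catalyst vial.
12. Guide goes back to the west ledge alone.
13. Guide goes to the east ledge with the fuel sample.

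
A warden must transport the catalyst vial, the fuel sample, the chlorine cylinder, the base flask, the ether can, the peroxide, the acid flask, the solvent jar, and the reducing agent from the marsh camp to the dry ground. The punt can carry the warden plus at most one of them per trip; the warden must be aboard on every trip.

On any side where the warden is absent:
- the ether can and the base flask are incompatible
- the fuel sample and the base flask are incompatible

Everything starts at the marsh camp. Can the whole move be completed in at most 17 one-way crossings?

No

Counting alone: the warden can take at most 1 across per trip to the dry ground, so moving all 9 needs at least 9 loaded trips out, with a return between consecutive ones — at least 17 crossings.
The safety rule pushes this higher. Following every safe sequence of crossings, the most of the 9 that can be at the dry ground as the punt arrives there on crossing 17 is 8 — never all 9.
So the move cannot be finished within 17 crossings. (The shortest complete plan takes 19:)
1. Warden goes to the dry ground with the base flask.
2. Warden goes back to the marsh camp alone.
3. Warden goes to the dry ground with the catalyst vial.
4. Warden goes back to the marsh camp alone.
5. Warden goes to the dry ground with the fuel sample.
6. Warden goes back to the marsh camp with the base flask.
7. Warden goes to the dry ground with the ether can.
8. Warden goes back to the marsh camp alone.
9. Warden goes to the dry ground with the chlorine cylinder.
10. Warden goes back to the marsh camp alone.
11. Warden goes to the dry ground with the peroxide.
12. Warden goes back to the marsh camp alone.
13. Warden goes to the dry ground with the acid flask.
14. Warden goes back to the marsh camp alone.
15. Warden goes to the dry ground with the solvent jar.
16. Warden goes back to the marsh camp alone.
17. Warden goes to the dry ground with the reducing agent.
18. Warden goes back to the marsh camp alone.
19. Warden goes to the dry ground with the base flask.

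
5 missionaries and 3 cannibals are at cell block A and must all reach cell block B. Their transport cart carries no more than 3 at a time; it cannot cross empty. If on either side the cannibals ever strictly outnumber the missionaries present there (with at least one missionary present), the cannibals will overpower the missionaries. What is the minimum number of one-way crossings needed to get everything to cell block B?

Counting alone: each trip to cell block B takes at most 3 across and each return brings at least 1 back, so after t trips out (and t−1 returns) at most 3t − (t−1) of the 8 are across; that first reaches 8 at t = 4, so at least 7 crossings are needed.
The plan below uses exactly 7 crossings, so it is optimal:
1. 2 cannibals → cell block B.  (cell block A: 5M 1C; cell block B: 0M 2C)
2. 1 cannibal ← cell block A.  (cell block A: 5M 2C; cell block B: 0M 1C)
3. 2 missionaries and 1 cannibal → cell block B.  (cell block A: 3M 1C; cell block B: 2M 2C)
4. 1 cannibal ← cell block A.  (cell block A: 3M 2C; cell block B: 2M 1C)
5. 1 missionary and 2 cannibals → cell block B.  (cell block A: 2M 0C; cell block B: 3M 3C)
6. 1 cannibal ← cell block A.  (cell block A: 2M 1C; cell block B: 3M 2C)
7. 2 missionaries and 1 cannibal → cell block B.  (cell block A: 0M 0C; cell block B: 5M 3C)

7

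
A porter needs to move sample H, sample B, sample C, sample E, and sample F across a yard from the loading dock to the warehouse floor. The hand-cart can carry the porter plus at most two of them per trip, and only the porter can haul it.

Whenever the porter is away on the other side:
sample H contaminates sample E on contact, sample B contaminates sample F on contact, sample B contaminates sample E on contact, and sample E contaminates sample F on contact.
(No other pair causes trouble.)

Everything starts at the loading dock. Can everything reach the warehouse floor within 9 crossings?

Yes

Yes — this plan uses 7 crossings (≤ 9):
1. Porter goes to the warehouse floor with sample B and sample E.
2. Porter goes back to the loading dock with sample B.
3. Porter goes to the warehouse floor with sample B and sample H.
4. Porter goes back to the loading dock with sample E.
5. Porter goes to the warehouse floor with sample C and sample E.
6. Porter goes back to the loading dock with sample E.
7. Porter goes to the warehouse floor with sample E and sample F.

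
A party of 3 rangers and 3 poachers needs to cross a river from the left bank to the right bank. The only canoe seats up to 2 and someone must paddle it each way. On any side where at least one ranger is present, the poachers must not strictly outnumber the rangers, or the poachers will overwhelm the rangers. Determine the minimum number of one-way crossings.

Counting alone: each trip to the right bank takes at most 2 across and each return brings at least 1 back, so after t trips out (and t−1 returns) at most 2t − (t−1) of the 6 are across; that first reaches 6 at t = 5, so at least 9 crossings are needed.
The safety rule pushes this higher. Following every safe sequence of crossings, the most of the 6 that can be at the right bank as the canoe arrives there on crossing 9 is 5 — never all 6.
So no plan with fewer than 11 crossings exists, and this one achieves 11:
1. 2 poachers → the right bank.  (the left bank: 3R 1P; the right bank: 0R 2P)
2. 1 poacher ← the left bank.  (the left bank: 3R 2P; the right bank: 0R 1P)
3. 2 poachers → the right bank.  (the left bank: 3R 0P; the right bank: 0R 3P)
4. 1 poacher ← the left bank.  (the left bank: 3R 1P; the right bank: 0R 2P)
5. 2 rangers → the right bank.  (the left bank: 1R 1P; the right bank: 2R 2P)
6. 1 ranger and 1 poacher ← the left bank.  (the left bank: 2R 2P; the right bank: 1R 1P)
7. 2 rangers → the right bank.  (the left bank: 0R 2P; the right bank: 3R 1P)
8. 1 poacher ← the left bank.  (the left bank: 0R 3P; the right bank: 3R 0P)
9. 2 poachers → the right bank.  (the left bank: 0R 1P; the right bank: 3R 2P)
10. 1 poacher ← the left bank.  (the left bank: 0R 2P; the right bank: 3R 1P)
11. 2 poachers → the right bank.  (the left bank: 0R 0P; the right bank: 3R 3P)

11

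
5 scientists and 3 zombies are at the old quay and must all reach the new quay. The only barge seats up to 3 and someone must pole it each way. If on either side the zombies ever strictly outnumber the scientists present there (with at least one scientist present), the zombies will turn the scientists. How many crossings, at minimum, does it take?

Counting alone: each trip to the new quay takes at most 3 across and each return brings at least 1 back, so after t trips out (and t−1 returns) at most 3t − (t−1) of the 8 are across; that first reaches 8 at t = 4, so at least 7 crossings are needed.
The plan below uses exactly 7 crossings, so it is optimal:
1. 2 zombies → the new quay.  (the old quay: 5S 1Z; the new quay: 0S 2Z)
2. 1 zombie ← the old quay.  (the old quay: 5S 2Z; the new quay: 0S 1Z)
3. 2 scientists and 1 zombie → the new quay.  (the old quay: 3S 1Z; the new quay: 2S 2Z)
4. 1 zombie ← the old quay.  (the old quay: 3S 2Z; the new quay: 2S 1Z)
5. 1 scientist and 2 zombies → the new quay.  (the old quay: 2S 0Z; the new quay: 3S 3Z)
6. 1 zombie ← the old quay.  (the old quay: 2S 1Z; the new quay: 3S 2Z)
7. 2 scientists and 1 zombie → the new quay.  (the old quay: 0S 0Z; the new quay: 5S 3Z)

7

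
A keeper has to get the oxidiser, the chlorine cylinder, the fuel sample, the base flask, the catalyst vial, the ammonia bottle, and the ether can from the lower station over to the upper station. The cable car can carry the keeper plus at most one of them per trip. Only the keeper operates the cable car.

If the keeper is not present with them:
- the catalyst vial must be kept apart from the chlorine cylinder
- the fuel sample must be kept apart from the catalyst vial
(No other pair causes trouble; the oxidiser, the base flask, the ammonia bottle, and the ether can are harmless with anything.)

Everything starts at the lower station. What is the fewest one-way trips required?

15

Counting alone: the keeper can take at most 1 across per trip to the upper station, so moving all 7 needs at least 7 loaded trips out, with a return between consecutive ones — at least 13 crossings.
The safety rule pushes this higher. Following every safe sequence of crossings, the most of the 7 that can be at the upper station as the cable car arrives there on crossing 13 is 6 — never all 7.
So no plan with fewer than 15 crossings exists, and this one achieves 15:
1. Keeper goes to the upper station with the catalyst vial.  [the lower station: the ammonia bottle, the base flask, the chlorine cylinder, the ether can, the fuel sample, the oxidiser | the upper station: the catalyst vial]
2. Keeper goes back to the lower station alone.  [the lower station: the ammonia bottle, the base flask, the chlorine cylinder, the ether can, the fuel sample, the oxidiser | the upper station: the catalyst vial]
3. Keeper goes to the upper station with the oxidiser.  [the lower station: the ammonia bottle, the base flask, the chlorine cylinder, the ether can, the fuel sample | the upper station: the catalyst vial, the oxidiser]
4. Keeper goes back to the lower station alone.  [the lower station: the ammonia bottle, the base flask, the chlorine cylinder, the ether can, the fuel sample | the upper station: the catalyst vial, the oxidiser]
5. Keeper goes to the upper station with the chlorine cylinder.  [the lower station: the ammonia bottle, the base flask, the ether can, the fuel sample | the upper station: the catalyst vial, the chlorine cylinder, the oxidiser]
6. Keeper goes back to the lower station with the catalyst vial.  [the lower station: the ammonia bottle, the base flask, the catalyst vial, the ether can, the fuel sample | the upper station: the chlorine cylinder, the oxidiser]
7. Keeper goes to the upper station with the fuel sample.  [the lower station: the ammonia bottle, the base flask, the catalyst vial, the ether can | the upper station: the chlorine cylinder, the fuel sample, the oxidiser]
8. Keeper goes back to the lower station alone.  [the lower station: the ammonia bottle, the base flask, the catalyst vial, the ether can | the upper station: the chlorine cylinder, the fuel sample, the oxidiser]
9. Keeper goes to the upper station with the base flask.  [the lower station: the ammonia bottle, the catalyst vial, the ether can | the upper station: the base flask, the chlorine cylinder, the fuel sample, the oxidiser]
10. Keeper goes back to the lower station alone.  [the lower station: the ammonia bottle, the catalyst vial, the ether can | the upper station: the base flask, the chlorine cylinder, the fuel sample, the oxidiser]
11. Keeper goes to the upper station with the ammonia bottle.  [the lower station: the catalyst vial, the ether can | the upper station: the ammonia bottle, the base flask, the chlorine cylinder, the fuel sample, the oxidiser]
12. Keeper goes back to the lower station alone.  [the lower station: the catalyst vial, the ether can | the upper station: the ammonia bottle, the base flask, the chlorine cylinder, the fuel sample, the oxidiser]
13. Keeper goes to the upper station with the ether can.  [the lower station: the catalyst vial | the upper station: the ammonia bottle, the base flask, the chlorine cylinder, the ether can, the fuel sample, the oxidiser]
14. Keeper goes back to the lower station alone.  [the lower station: the catalyst vial | the upper station: the ammonia bottle, the base flask, the chlorine cylinder, the ether can, the fuel sample, the oxidiser]
15. Keeper goes to the upper station with the catalyst vial.  [the lower station: — | the upper station: the ammonia bottle, the base flask, the catalyst vial, the chlorine cylinder, the ether can, the fuel sample, the oxidiser]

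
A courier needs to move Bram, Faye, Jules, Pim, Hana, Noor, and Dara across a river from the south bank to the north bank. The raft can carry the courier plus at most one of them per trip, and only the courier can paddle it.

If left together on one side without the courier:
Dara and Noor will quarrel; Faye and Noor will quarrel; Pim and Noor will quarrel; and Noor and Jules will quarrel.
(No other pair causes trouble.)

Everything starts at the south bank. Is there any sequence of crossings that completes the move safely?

No

Following every safe sequence of crossings from the start, the most of the 7 that can be at the north bank as the raft arrives there on crossings 1, 3, 5, 7 is 1, 2, 3, 4 respectively; the best ever achieved is 4 of 7.
From crossing 9 on, no configuration arises that was not already reachable earlier: only 44 distinct safe configurations (who is on which side, and where the raft is) can ever be reached, none of them has everyone across, and every continuation just revisits them. So no valid plan exists.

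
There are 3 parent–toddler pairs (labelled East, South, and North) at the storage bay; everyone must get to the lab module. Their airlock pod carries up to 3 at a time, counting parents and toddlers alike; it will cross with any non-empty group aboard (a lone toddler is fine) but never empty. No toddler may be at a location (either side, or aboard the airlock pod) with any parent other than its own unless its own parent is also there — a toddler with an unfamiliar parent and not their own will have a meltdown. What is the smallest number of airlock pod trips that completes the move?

Counting alone: each trip to the lab module takes at most 3 across and each return brings at least 1 back, so after t trips out (and t−1 returns) at most 3t − (t−1) of the 6 are across; that first reaches 6 at t = 3, so at least 5 crossings are needed.
The plan below uses exactly 5 crossings, so it is optimal:
1. parent East and toddler East cross → the lab module.
2. parent East crosses ← the storage bay.
3. parent East, parent North, and parent South cross → the lab module.
4. toddler East crosses ← the storage bay.
5. toddler East, toddler North, and toddler South cross → the lab module.

5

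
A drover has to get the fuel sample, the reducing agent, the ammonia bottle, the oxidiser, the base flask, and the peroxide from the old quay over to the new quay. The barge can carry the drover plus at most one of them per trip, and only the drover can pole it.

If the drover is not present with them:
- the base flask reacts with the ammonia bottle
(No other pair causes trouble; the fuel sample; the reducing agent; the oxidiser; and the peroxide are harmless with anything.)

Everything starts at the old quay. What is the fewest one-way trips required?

Counting alone: the drover can take at most 1 across per trip to the new quay, so moving all 6 needs at least 6 loaded trips out, with a return between consecutive ones — at least 11 crossings.
The plan below uses exactly 11 crossings, so it is optimal:
1. Drover goes to the new quay with the ammonia bottle.  [the old quay: the base flask, the fuel sample, the oxidiser, the peroxide, the reducing agent | the new quay: the ammonia bottle]
2. Drover goes back to the old quay alone.  [the old quay: the base flask, the fuel sample, the oxidiser, the peroxide, the reducing agent | the new quay: the ammonia bottle]
3. Drover goes to the new quay with the fuel sample.  [the old quay: the base flask, the oxidiser, the peroxide, the reducing agent | the new quay: the ammonia bottle, the fuel sample]
4. Drover goes back to the old quay alone.  [the old quay: the base flask, the oxidiser, the peroxide, the reducing agent | the new quay: the ammonia bottle, the fuel sample]
5. Drover goes to the new quay with the reducing agent.  [the old quay: the base flask, the oxidiser, the peroxide | the new quay: the ammonia bottle, the fuel sample, the reducing agent]
6. Drover goes back to the old quay alone.  [the old quay: the base flask, the oxidiser, the peroxide | the new quay: the ammonia bottle, the fuel sample, the reducing agent]
7. Drover goes to the new quay with the oxidiser.  [the old quay: the base flask, the peroxide | the new quay: the ammonia bottle, the fuel sample, the oxidiser, the reducing agent]
8. Drover goes back to the old quay alone.  [the old quay: the base flask, the peroxide | the new quay: the ammonia bottle, the fuel sample, the oxidiser, the reducing agent]
9. Drover goes to the new quay with the peroxide.  [the old quay: the base flask | the new quay: the ammonia bottle, the fuel sample, the oxidiser, the peroxide, the reducing agent]
10. Drover goes back to the old quay alone.  [the old quay: the base flask | the new quay: the ammonia bottle, the fuel sample, the oxidiser, the peroxide, the reducing agent]
11. Drover goes to the new quay with the base flask.  [the old quay: — | the new quay: the ammonia bottle, the base flask, the fuel sample, the oxidiser, the peroxide, the reducing agent]

11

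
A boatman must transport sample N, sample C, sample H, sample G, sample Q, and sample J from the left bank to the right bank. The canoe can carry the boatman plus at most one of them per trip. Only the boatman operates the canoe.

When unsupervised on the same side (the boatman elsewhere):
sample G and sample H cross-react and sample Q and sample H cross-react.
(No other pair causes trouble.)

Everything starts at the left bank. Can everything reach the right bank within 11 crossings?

Counting alone: the boatman can take at most 1 across per trip to the right bank, so moving all 6 needs at least 6 loaded trips out, with a return between consecutive ones — at least 11 crossings.
The safety rule pushes this higher. Following every safe sequence of crossings, the most of the 6 that can be at the right bank as the canoe arrives there on crossing 11 is 5 — never all 6.
So the move cannot be finished within 11 crossings. (The shortest complete plan takes 13:)
1. Boatman goes to the right bank with sample H.  [the left bank: sample C, sample G, sample J, sample N, sample Q | the right bank: sample H]
2. Boatman goes back to the left bank alone.  [the left bank: sample C, sample G, sample J, sample N, sample Q | the right bank: sample H]
3. Boatman goes to the right bank with sample N.  [the left bank: sample C, sample G, sample J, sample Q | the right bank: sample H, sample N]
4. Boatman goes back to the left bank alone.  [the left bank: sample C, sample G, sample J, sample Q | the right bank: sample H, sample N]
5. Boatman goes to the right bank with sample C.  [the left bank: sample G, sample J, sample Q | the right bank: sample C, sample H, sample N]
6. Boatman goes back to the left bank alone.  [the left bank: sample G, sample J, sample Q | the right bank: sample C, sample H, sample N]
7. Boatman goes to the right bank with sample G.  [the left bank: sample J, sample Q | the right bank: sample C, sample G, sample H, sample N]
8. Boatman goes back to the left bank with sample H.  [the left bank: sample H, sample J, sample Q | the right bank: sample C, sample G, sample N]
9. Boatman goes to the right bank with sample Q.  [the left bank: sample H, sample J | the right bank: sample C, sample G, sample N, sample Q]
10. Boatman goes back to the left bank alone.  [the left bank: sample H, sample J | the right bank: sample C, sample G, sample N, sample Q]
11. Boatman goes to the right bank with sample J.  [the left bank: sample H | the right bank: sample C, sample G, sample J, sample N, sample Q]
12. Boatman goes back to the left bank alone.  [the left bank: sample H | the right bank: sample C, sample G, sample J, sample N, sample Q]
13. Boatman goes to the right bank with sample H.  [the left bank: — | the right bank: sample C, sample G, sample H, sample J, sample N, sample Q]

No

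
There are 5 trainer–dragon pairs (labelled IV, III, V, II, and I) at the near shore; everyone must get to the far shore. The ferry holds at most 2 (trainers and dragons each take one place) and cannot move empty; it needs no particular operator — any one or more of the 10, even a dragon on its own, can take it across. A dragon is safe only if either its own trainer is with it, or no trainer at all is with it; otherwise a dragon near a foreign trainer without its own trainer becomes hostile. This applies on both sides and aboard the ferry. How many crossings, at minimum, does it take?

Following every safe sequence of crossings from the start, the most of the 10 that can be at the far shore as the ferry arrives there on crossings 1, 3, 5, 7 is 2, 3, 4, 5 respectively; the best ever achieved is 5 of 10.
From crossing 9 on, no configuration arises that was not already reachable earlier: only 82 distinct safe configurations (who is on which side, and where the ferry is) can ever be reached, none of them has everyone across, and every continuation just revisits them. So no valid plan exists.

impossible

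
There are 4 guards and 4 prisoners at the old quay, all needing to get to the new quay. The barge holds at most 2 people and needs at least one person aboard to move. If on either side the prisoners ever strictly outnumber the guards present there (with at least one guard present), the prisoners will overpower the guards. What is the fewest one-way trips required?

Following every safe sequence of crossings from the start, the most of the 8 that can be at the new quay as the barge arrives there on crossings 1, 3, 5 is 2, 3, 4 respectively; the best ever achieved is 4 of 8.
From crossing 7 on, no configuration arises that was not already reachable earlier: only 11 distinct safe configurations (who is on which side, and where the barge is) can ever be reached, none of them has everyone across, and every continuation just revisits them. They are: 0 guards + 0 prisoners across (barge back at the start); 0 guards + 1 prisoner across (barge there); 0 guards + 1 prisoner across (barge back at the start); 0 guards + 2 prisoners across (barge there); 0 guards + 2 prisoners across (barge back at the start); 0 guards + 3 prisoners across (barge there); 0 guards + 3 prisoners across (barge back at the start); 0 guards + 4 prisoners across (barge there); 1 guard + 1 prisoner across (barge there); 1 guard + 1 prisoner across (barge back at the start); 2 guards + 2 prisoners across (barge there). So no valid plan exists.

impossible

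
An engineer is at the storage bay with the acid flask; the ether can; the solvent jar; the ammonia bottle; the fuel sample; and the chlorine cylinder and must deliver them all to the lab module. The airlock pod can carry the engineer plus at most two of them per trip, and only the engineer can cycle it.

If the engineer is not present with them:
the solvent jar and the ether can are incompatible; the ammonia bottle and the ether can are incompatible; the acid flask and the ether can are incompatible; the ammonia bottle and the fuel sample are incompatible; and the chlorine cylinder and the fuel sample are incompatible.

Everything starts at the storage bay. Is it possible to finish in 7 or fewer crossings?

Yes

Yes — this plan uses 7 crossings (≤ 7):
1. Engineer goes to the lab module with the ether can and the fuel sample.
2. Engineer goes back to the storage bay alone.
3. Engineer goes to the lab module with the acid flask and the solvent jar.
4. Engineer goes back to the storage bay with the ether can.
5. Engineer goes to the lab module with the ammonia bottle and the chlorine cylinder.
6. Engineer goes back to the storage bay with the fuel sample.
7. Engineer goes to the lab module with the ether can and the fuel sample.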